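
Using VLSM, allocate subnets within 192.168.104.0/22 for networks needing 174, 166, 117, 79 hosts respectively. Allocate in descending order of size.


174 hosts -> /24 (254 usable): 192.168.104.0/24
166 hosts -> /24 (254 usable): 192.168.105.0/24
117 hosts -> /25 (126 usable): 192.168.106.0/25
79 hosts -> /25 (126 usable): 192.168.106.128/25
Allocation: 192.168.104.0/24 (174 hosts, 254 usable); 192.168.105.0/24 (166 hosts, 254 usable); 192.168.106.0/25 (117 hosts, 126 usable); 192.168.106.128/25 (79 hosts, 126 usable)


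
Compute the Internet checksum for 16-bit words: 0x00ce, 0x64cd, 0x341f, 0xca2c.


Sum all words (with carry folding):
+ 0x00ce = 0x00ce
+ 0x64cd = 0x659b
+ 0x341f = 0x99ba
+ 0xca2c = 0x63e7
One's complement: ~0x63e7
Checksum = 0x9c18


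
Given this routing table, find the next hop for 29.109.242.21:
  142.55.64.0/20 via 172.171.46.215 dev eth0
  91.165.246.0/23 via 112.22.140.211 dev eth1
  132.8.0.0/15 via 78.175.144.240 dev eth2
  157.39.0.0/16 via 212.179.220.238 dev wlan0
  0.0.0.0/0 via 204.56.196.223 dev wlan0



Longest prefix match for 29.109.242.21:
  /20 142.55.64.0: no
  /23 91.165.246.0: no
  /15 132.8.0.0: no
  /16 157.39.0.0: no
  /0 0.0.0.0: MATCH
Selected: next-hop 204.56.196.223 via wlan0 (matched /0)


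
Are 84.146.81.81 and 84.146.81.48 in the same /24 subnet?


Mask: 255.255.255.0
84.146.81.81 AND mask = 84.146.81.0
84.146.81.48 AND mask = 84.146.81.0
Yes, same subnet (84.146.81.0)


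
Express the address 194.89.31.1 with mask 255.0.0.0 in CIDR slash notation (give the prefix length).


Binary: 11111111.00000000.00000000.00000000
Count leading 1s
Prefix: /8


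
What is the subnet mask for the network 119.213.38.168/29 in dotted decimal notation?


/29 means 29 network bits, 3 host bits
Binary: 11111111111111111111111111111000
Mask: 255.255.255.248


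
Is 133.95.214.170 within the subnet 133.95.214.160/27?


Subnet network: 133.95.214.160
Test IP AND mask: 133.95.214.160
Yes, 133.95.214.170 is in 133.95.214.160/27


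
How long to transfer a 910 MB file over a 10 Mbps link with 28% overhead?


Effective throughput = 10 * (1 - 28/100) = 7.2 Mbps
File size in Mb = 910 * 8 = 7280 Mb
Time = 7280 / 7.2
Time = 1011.1111 seconds


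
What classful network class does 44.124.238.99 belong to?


First octet: 44
Binary: 00101100
0xxxxxxx -> Class A (1-126)
Class A, default mask 255.0.0.0 (/8)


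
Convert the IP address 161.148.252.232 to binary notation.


161 = 10100001
148 = 10010100
252 = 11111100
232 = 11101000
Binary: 10100001.10010100.11111100.11101000


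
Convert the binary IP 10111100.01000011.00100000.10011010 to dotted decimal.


10111100 = 188
01000011 = 67
00100000 = 32
10011010 = 154
IP: 188.67.32.154


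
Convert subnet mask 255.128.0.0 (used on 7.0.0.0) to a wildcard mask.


Subnet mask: 255.128.0.0
Wildcard = 255.255.255.255 - subnet mask
255 - 255 = 0
255 - 128 = 127
255 - 0 = 255
255 - 0 = 255
Wildcard: 0.127.255.255


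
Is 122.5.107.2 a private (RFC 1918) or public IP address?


RFC 1918 private ranges:
  10.0.0.0/8 (10.0.0.0 - 10.255.255.255)
  172.16.0.0/12 (172.16.0.0 - 172.31.255.255)
  192.168.0.0/16 (192.168.0.0 - 192.168.255.255)
Public (not in any RFC 1918 range)


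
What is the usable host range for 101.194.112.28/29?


Network: 101.194.112.24
Broadcast: 101.194.112.31
First usable = network + 1
Last usable = broadcast - 1
Range: 101.194.112.25 to 101.194.112.30


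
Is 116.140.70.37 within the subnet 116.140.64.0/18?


Subnet network: 116.140.64.0
Test IP AND mask: 116.140.64.0
Yes, 116.140.70.37 is in 116.140.64.0/18


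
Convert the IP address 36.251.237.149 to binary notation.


36 = 00100100
251 = 11111011
237 = 11101101
149 = 10010101
Binary: 00100100.11111011.11101101.10010101


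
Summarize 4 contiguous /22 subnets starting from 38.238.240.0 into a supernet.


Original prefix: /22
Number of subnets: 4 = 2^2
New prefix = 22 - 2 = 20
Supernet: 38.238.240.0/20


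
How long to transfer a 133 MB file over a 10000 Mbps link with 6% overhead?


Effective throughput = 10000 * (1 - 6/100) = 9400 Mbps
File size in Mb = 133 * 8 = 1064 Mb
Time = 1064 / 9400
Time = 0.1132 seconds


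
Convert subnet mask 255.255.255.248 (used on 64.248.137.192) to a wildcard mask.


Subnet mask: 255.255.255.248
Wildcard = 255.255.255.255 - subnet mask
255 - 255 = 0
255 - 255 = 0
255 - 255 = 0
255 - 248 = 7
Wildcard: 0.0.0.7


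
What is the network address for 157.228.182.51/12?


IP:   10011101.11100100.10110110.00110011
Mask: 11111111.11110000.00000000.00000000
AND operation:
Net:  10011101.11100000.00000000.00000000
Network: 157.224.0.0/12


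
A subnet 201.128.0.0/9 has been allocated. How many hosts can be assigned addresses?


Host bits = 32 - 9 = 23
Total addresses = 2^23 = 8388608
Usable = total - 2 (network and broadcast)
Usable hosts: 8388606


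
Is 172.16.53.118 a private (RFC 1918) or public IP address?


RFC 1918 private ranges:
  10.0.0.0/8 (10.0.0.0 - 10.255.255.255)
  172.16.0.0/12 (172.16.0.0 - 172.31.255.255)
  192.168.0.0/16 (192.168.0.0 - 192.168.255.255)
Private (in 172.16.0.0/12)


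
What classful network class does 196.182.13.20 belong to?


First octet: 196
Binary: 11000100
110xxxxx -> Class C (192-223)
Class C, default mask 255.255.255.0 (/24)


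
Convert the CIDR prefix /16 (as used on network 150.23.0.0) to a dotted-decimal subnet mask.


/16 means 16 network bits, 16 host bits
Binary: 11111111111111110000000000000000
Mask: 255.255.0.0


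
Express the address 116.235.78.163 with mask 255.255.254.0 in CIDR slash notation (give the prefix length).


Binary: 11111111.11111111.11111110.00000000
Count leading 1s
Prefix: /23


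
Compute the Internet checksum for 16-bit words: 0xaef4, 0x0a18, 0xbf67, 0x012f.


Sum all words (with carry folding):
+ 0xaef4 = 0xaef4
+ 0x0a18 = 0xb90c
+ 0xbf67 = 0x7874
+ 0x012f = 0x79a3
One's complement: ~0x79a3
Checksum = 0x865c


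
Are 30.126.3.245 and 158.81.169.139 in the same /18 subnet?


Mask: 255.255.192.0
30.126.3.245 AND mask = 30.126.0.0
158.81.169.139 AND mask = 158.81.128.0
No, different subnets (30.126.0.0 vs 158.81.128.0)


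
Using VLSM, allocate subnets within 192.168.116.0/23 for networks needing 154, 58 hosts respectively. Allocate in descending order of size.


154 hosts -> /24 (254 usable): 192.168.116.0/24
58 hosts -> /26 (62 usable): 192.168.117.0/26
Allocation: 192.168.116.0/24 (154 hosts, 254 usable); 192.168.117.0/26 (58 hosts, 62 usable)


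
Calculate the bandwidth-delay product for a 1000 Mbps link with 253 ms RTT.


BDP = bandwidth * RTT
= 1000 Mbps * 253 ms
= 1000 * 1e6 * 253 / 1000 bits
= 253000000 bits
= 31625000 bytes
= 30883.7891 KB
BDP = 253000000 bits (31625000 bytes)


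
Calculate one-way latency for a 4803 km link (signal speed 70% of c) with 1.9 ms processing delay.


Speed = 0.7 * 3e5 km/s = 210000 km/s
Propagation delay = 4803 / 210000 = 0.0229 s = 22.8714 ms
Processing delay = 1.9 ms
Total one-way latency = 24.7714 ms


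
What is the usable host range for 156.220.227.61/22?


Network: 156.220.224.0
Broadcast: 156.220.227.255
First usable = network + 1
Last usable = broadcast - 1
Range: 156.220.224.1 to 156.220.227.254


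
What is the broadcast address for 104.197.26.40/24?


Network: 104.197.26.0/24
Host bits = 8
Set all host bits to 1:
Broadcast: 104.197.26.255


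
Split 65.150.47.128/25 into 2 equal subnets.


New prefix = 25 + 1 = 26
Each subnet has 64 addresses
  65.150.47.128/26
  65.150.47.192/26
Subnets: 65.150.47.128/26, 65.150.47.192/26


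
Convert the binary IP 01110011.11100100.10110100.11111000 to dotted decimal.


01110011 = 115
11100100 = 228
10110100 = 180
11111000 = 248
IP: 115.228.180.248


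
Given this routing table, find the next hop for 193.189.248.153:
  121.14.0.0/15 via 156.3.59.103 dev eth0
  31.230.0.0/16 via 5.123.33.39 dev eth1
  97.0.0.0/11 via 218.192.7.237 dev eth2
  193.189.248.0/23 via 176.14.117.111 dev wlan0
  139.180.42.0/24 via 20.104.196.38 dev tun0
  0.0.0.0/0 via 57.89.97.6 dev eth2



Longest prefix match for 193.189.248.153:
  /15 121.14.0.0: no
  /16 31.230.0.0: no
  /11 97.0.0.0: no
  /23 193.189.248.0: MATCH
  /24 139.180.42.0: no
  /0 0.0.0.0: MATCH
Selected: next-hop 176.14.117.111 via wlan0 (matched /23)


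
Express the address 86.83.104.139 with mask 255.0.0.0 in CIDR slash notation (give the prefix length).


Binary: 11111111.00000000.00000000.00000000
Count leading 1s
Prefix: /8


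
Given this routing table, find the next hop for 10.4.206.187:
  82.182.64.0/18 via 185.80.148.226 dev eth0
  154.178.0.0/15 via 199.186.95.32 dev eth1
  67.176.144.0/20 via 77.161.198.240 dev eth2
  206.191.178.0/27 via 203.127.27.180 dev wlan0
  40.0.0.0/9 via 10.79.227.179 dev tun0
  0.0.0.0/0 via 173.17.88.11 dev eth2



Longest prefix match for 10.4.206.187:
  /18 82.182.64.0: no
  /15 154.178.0.0: no
  /20 67.176.144.0: no
  /27 206.191.178.0: no
  /9 40.0.0.0: no
  /0 0.0.0.0: MATCH
Selected: next-hop 173.17.88.11 via eth2 (matched /0)


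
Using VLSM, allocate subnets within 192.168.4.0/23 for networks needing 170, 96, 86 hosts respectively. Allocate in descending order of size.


170 hosts -> /24 (254 usable): 192.168.4.0/24
96 hosts -> /25 (126 usable): 192.168.5.0/25
86 hosts -> /25 (126 usable): 192.168.5.128/25
Allocation: 192.168.4.0/24 (170 hosts, 254 usable); 192.168.5.0/25 (96 hosts, 126 usable); 192.168.5.128/25 (86 hosts, 126 usable)


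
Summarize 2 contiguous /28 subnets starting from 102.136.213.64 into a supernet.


Original prefix: /28
Number of subnets: 2 = 2^1
New prefix = 28 - 1 = 27
Supernet: 102.136.213.64/27


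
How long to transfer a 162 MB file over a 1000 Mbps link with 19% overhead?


Effective throughput = 1000 * (1 - 19/100) = 810 Mbps
File size in Mb = 162 * 8 = 1296 Mb
Time = 1296 / 810
Time = 1.6 seconds


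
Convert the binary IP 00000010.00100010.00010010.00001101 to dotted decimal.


00000010 = 2
00100010 = 34
00010010 = 18
00001101 = 13
IP: 2.34.18.13


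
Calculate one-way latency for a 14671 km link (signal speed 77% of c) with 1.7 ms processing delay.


Speed = 0.77 * 3e5 km/s = 231000 km/s
Propagation delay = 14671 / 231000 = 0.0635 s = 63.5108 ms
Processing delay = 1.7 ms
Total one-way latency = 65.2108 ms


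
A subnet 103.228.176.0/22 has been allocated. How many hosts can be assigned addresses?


Host bits = 32 - 22 = 10
Total addresses = 2^10 = 1024
Usable = total - 2 (network and broadcast)
Usable hosts: 1022


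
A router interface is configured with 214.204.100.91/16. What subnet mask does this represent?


/16 means 16 network bits, 16 host bits
Binary: 11111111111111110000000000000000
Mask: 255.255.0.0


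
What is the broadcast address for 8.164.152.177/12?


Network: 8.160.0.0/12
Host bits = 20
Set all host bits to 1:
Broadcast: 8.175.255.255


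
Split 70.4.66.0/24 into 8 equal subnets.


New prefix = 24 + 3 = 27
Each subnet has 32 addresses
  70.4.66.0/27
  70.4.66.32/27
  70.4.66.64/27
  70.4.66.96/27
  70.4.66.128/27
  70.4.66.160/27
  70.4.66.192/27
  70.4.66.224/27
Subnets: 70.4.66.0/27, 70.4.66.32/27, 70.4.66.64/27, 70.4.66.96/27, 70.4.66.128/27, 70.4.66.160/27, 70.4.66.192/27, 70.4.66.224/27


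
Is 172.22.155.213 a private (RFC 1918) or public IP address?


RFC 1918 private ranges:
  10.0.0.0/8 (10.0.0.0 - 10.255.255.255)
  172.16.0.0/12 (172.16.0.0 - 172.31.255.255)
  192.168.0.0/16 (192.168.0.0 - 192.168.255.255)
Private (in 172.16.0.0/12)


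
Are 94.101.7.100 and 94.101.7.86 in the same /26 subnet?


Mask: 255.255.255.192
94.101.7.100 AND mask = 94.101.7.64
94.101.7.86 AND mask = 94.101.7.64
Yes, same subnet (94.101.7.64)


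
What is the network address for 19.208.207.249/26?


IP:   00010011.11010000.11001111.11111001
Mask: 11111111.11111111.11111111.11000000
AND operation:
Net:  00010011.11010000.11001111.11000000
Network: 19.208.207.192/26


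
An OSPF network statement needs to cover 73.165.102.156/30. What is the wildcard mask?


Subnet mask: 255.255.255.252
Wildcard = 255.255.255.255 - subnet mask
255 - 255 = 0
255 - 255 = 0
255 - 255 = 0
255 - 252 = 3
Wildcard: 0.0.0.3


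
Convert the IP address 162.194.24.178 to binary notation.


162 = 10100010
194 = 11000010
24 = 00011000
178 = 10110010
Binary: 10100010.11000010.00011000.10110010


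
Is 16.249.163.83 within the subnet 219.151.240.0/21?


Subnet network: 219.151.240.0
Test IP AND mask: 16.249.160.0
No, 16.249.163.83 is not in 219.151.240.0/21


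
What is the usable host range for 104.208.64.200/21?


Network: 104.208.64.0
Broadcast: 104.208.71.255
First usable = network + 1
Last usable = broadcast - 1
Range: 104.208.64.1 to 104.208.71.254


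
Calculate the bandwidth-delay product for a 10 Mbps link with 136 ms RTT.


BDP = bandwidth * RTT
= 10 Mbps * 136 ms
= 10 * 1e6 * 136 / 1000 bits
= 1360000 bits
= 170000 bytes
= 166.0156 KB
BDP = 1360000 bits (170000 bytes)


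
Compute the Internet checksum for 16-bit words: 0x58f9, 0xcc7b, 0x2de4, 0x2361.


Sum all words (with carry folding):
+ 0x58f9 = 0x58f9
+ 0xcc7b = 0x2575
+ 0x2de4 = 0x5359
+ 0x2361 = 0x76ba
One's complement: ~0x76ba
Checksum = 0x8945


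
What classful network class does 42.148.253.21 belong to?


First octet: 42
Binary: 00101010
0xxxxxxx -> Class A (1-126)
Class A, default mask 255.0.0.0 (/8)


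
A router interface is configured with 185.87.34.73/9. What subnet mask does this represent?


/9 means 9 network bits, 23 host bits
Binary: 11111111100000000000000000000000
Mask: 255.128.0.0


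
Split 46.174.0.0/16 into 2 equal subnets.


New prefix = 16 + 1 = 17
Each subnet has 32768 addresses
  46.174.0.0/17
  46.174.128.0/17
Subnets: 46.174.0.0/17, 46.174.128.0/17


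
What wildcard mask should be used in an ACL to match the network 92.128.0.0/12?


Subnet mask: 255.240.0.0
Wildcard = 255.255.255.255 - subnet mask
255 - 255 = 0
255 - 240 = 15
255 - 0 = 255
255 - 0 = 255
Wildcard: 0.15.255.255


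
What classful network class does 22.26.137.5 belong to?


First octet: 22
Binary: 00010110
0xxxxxxx -> Class A (1-126)
Class A, default mask 255.0.0.0 (/8)


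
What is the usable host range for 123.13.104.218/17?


Network: 123.13.0.0
Broadcast: 123.13.127.255
First usable = network + 1
Last usable = broadcast - 1
Range: 123.13.0.1 to 123.13.127.254


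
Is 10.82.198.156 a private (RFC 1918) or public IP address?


RFC 1918 private ranges:
  10.0.0.0/8 (10.0.0.0 - 10.255.255.255)
  172.16.0.0/12 (172.16.0.0 - 172.31.255.255)
  192.168.0.0/16 (192.168.0.0 - 192.168.255.255)
Private (in 10.0.0.0/8)


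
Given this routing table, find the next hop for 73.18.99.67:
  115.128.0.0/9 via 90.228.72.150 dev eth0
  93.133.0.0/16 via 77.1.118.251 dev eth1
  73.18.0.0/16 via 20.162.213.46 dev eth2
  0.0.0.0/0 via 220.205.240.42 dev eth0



Longest prefix match for 73.18.99.67:
  /9 115.128.0.0: no
  /16 93.133.0.0: no
  /16 73.18.0.0: MATCH
  /0 0.0.0.0: MATCH
Selected: next-hop 20.162.213.46 via eth2 (matched /16)


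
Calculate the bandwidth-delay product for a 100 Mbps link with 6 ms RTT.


BDP = bandwidth * RTT
= 100 Mbps * 6 ms
= 100 * 1e6 * 6 / 1000 bits
= 600000 bits
= 75000 bytes
= 73.2422 KB
BDP = 600000 bits (75000 bytes)


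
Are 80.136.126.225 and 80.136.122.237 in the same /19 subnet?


Mask: 255.255.224.0
80.136.126.225 AND mask = 80.136.96.0
80.136.122.237 AND mask = 80.136.96.0
Yes, same subnet (80.136.96.0)


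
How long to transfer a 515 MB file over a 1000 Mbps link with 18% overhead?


Effective throughput = 1000 * (1 - 18/100) = 820.0 Mbps
File size in Mb = 515 * 8 = 4120 Mb
Time = 4120 / 820.0
Time = 5.0244 seconds


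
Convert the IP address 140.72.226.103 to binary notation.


140 = 10001100
72 = 01001000
226 = 11100010
103 = 01100111
Binary: 10001100.01001000.11100010.01100111


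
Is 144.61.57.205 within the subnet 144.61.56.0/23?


Subnet network: 144.61.56.0
Test IP AND mask: 144.61.56.0
Yes, 144.61.57.205 is in 144.61.56.0/23


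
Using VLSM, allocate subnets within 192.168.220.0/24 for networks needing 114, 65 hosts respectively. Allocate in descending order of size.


114 hosts -> /25 (126 usable): 192.168.220.0/25
65 hosts -> /25 (126 usable): 192.168.220.128/25
Allocation: 192.168.220.0/25 (114 hosts, 126 usable); 192.168.220.128/25 (65 hosts, 126 usable)


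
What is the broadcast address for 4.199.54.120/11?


Network: 4.192.0.0/11
Host bits = 21
Set all host bits to 1:
Broadcast: 4.223.255.255


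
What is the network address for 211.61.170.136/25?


IP:   11010011.00111101.10101010.10001000
Mask: 11111111.11111111.11111111.10000000
AND operation:
Net:  11010011.00111101.10101010.10000000
Network: 211.61.170.128/25


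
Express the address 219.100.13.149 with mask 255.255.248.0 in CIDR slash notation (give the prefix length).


Binary: 11111111.11111111.11111000.00000000
Count leading 1s
Prefix: /21


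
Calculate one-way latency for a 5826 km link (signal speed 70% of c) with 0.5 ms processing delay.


Speed = 0.7 * 3e5 km/s = 210000 km/s
Propagation delay = 5826 / 210000 = 0.0277 s = 27.7429 ms
Processing delay = 0.5 ms
Total one-way latency = 28.2429 ms


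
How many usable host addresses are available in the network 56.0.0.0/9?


Host bits = 32 - 9 = 23
Total addresses = 2^23 = 8388608
Usable = total - 2 (network and broadcast)
Usable hosts: 8388606


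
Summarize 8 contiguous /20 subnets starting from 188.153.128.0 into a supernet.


Original prefix: /20
Number of subnets: 8 = 2^3
New prefix = 20 - 3 = 17
Supernet: 188.153.128.0/17


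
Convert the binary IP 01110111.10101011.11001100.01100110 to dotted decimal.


01110111 = 119
10101011 = 171
11001100 = 204
01100110 = 102
IP: 119.171.204.102


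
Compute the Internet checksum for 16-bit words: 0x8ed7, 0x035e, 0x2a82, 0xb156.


Sum all words (with carry folding):
+ 0x8ed7 = 0x8ed7
+ 0x035e = 0x9235
+ 0x2a82 = 0xbcb7
+ 0xb156 = 0x6e0e
One's complement: ~0x6e0e
Checksum = 0x91f1


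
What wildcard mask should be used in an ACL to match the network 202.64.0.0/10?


Subnet mask: 255.192.0.0
Wildcard = 255.255.255.255 - subnet mask
255 - 255 = 0
255 - 192 = 63
255 - 0 = 255
255 - 0 = 255
Wildcard: 0.63.255.255


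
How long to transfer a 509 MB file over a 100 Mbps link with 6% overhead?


Effective throughput = 100 * (1 - 6/100) = 94 Mbps
File size in Mb = 509 * 8 = 4072 Mb
Time = 4072 / 94
Time = 43.3191 seconds


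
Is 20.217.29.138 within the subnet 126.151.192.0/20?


Subnet network: 126.151.192.0
Test IP AND mask: 20.217.16.0
No, 20.217.29.138 is not in 126.151.192.0/20


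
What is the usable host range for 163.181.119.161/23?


Network: 163.181.118.0
Broadcast: 163.181.119.255
First usable = network + 1
Last usable = broadcast - 1
Range: 163.181.118.1 to 163.181.119.254


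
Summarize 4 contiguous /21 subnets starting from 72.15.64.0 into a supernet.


Original prefix: /21
Number of subnets: 4 = 2^2
New prefix = 21 - 2 = 19
Supernet: 72.15.64.0/19


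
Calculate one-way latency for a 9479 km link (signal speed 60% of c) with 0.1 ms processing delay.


Speed = 0.6 * 3e5 km/s = 180000 km/s
Propagation delay = 9479 / 180000 = 0.0527 s = 52.6611 ms
Processing delay = 0.1 ms
Total one-way latency = 52.7611 ms


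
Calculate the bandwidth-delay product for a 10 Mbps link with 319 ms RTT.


BDP = bandwidth * RTT
= 10 Mbps * 319 ms
= 10 * 1e6 * 319 / 1000 bits
= 3190000 bits
= 398750 bytes
= 389.4043 KB
BDP = 3190000 bits (398750 bytes)


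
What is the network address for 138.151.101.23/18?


IP:   10001010.10010111.01100101.00010111
Mask: 11111111.11111111.11000000.00000000
AND operation:
Net:  10001010.10010111.01000000.00000000
Network: 138.151.64.0/18


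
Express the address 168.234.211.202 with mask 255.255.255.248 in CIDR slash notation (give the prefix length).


Binary: 11111111.11111111.11111111.11111000
Count leading 1s
Prefix: /29


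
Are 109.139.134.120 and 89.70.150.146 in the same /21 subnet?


Mask: 255.255.248.0
109.139.134.120 AND mask = 109.139.128.0
89.70.150.146 AND mask = 89.70.144.0
No, different subnets (109.139.128.0 vs 89.70.144.0)


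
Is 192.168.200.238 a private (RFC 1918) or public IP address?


RFC 1918 private ranges:
  10.0.0.0/8 (10.0.0.0 - 10.255.255.255)
  172.16.0.0/12 (172.16.0.0 - 172.31.255.255)
  192.168.0.0/16 (192.168.0.0 - 192.168.255.255)
Private (in 192.168.0.0/16)


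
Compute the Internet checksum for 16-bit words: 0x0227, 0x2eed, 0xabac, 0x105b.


Sum all words (with carry folding):
+ 0x0227 = 0x0227
+ 0x2eed = 0x3114
+ 0xabac = 0xdcc0
+ 0x105b = 0xed1b
One's complement: ~0xed1b
Checksum = 0x12e4


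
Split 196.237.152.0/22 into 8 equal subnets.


New prefix = 22 + 3 = 25
Each subnet has 128 addresses
  196.237.152.0/25
  196.237.152.128/25
  196.237.153.0/25
  196.237.153.128/25
  196.237.154.0/25
  196.237.154.128/25
  196.237.155.0/25
  196.237.155.128/25
Subnets: 196.237.152.0/25, 196.237.152.128/25, 196.237.153.0/25, 196.237.153.128/25, 196.237.154.0/25, 196.237.154.128/25, 196.237.155.0/25, 196.237.155.128/25


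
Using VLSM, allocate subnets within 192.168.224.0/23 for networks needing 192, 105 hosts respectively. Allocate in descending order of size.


192 hosts -> /24 (254 usable): 192.168.224.0/24
105 hosts -> /25 (126 usable): 192.168.225.0/25
Allocation: 192.168.224.0/24 (192 hosts, 254 usable); 192.168.225.0/25 (105 hosts, 126 usable)


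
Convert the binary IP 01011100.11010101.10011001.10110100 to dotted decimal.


01011100 = 92
11010101 = 213
10011001 = 153
10110100 = 180
IP: 92.213.153.180


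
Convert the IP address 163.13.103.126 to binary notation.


163 = 10100011
13 = 00001101
103 = 01100111
126 = 01111110
Binary: 10100011.00001101.01100111.01111110


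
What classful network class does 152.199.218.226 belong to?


First octet: 152
Binary: 10011000
10xxxxxx -> Class B (128-191)
Class B, default mask 255.255.0.0 (/16)


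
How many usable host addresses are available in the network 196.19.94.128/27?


Host bits = 32 - 27 = 5
Total addresses = 2^5 = 32
Usable = total - 2 (network and broadcast)
Usable hosts: 30


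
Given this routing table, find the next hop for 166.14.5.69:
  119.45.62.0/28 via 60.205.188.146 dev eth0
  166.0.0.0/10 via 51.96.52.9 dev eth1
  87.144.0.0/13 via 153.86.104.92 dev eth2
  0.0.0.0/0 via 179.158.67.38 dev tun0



Longest prefix match for 166.14.5.69:
  /28 119.45.62.0: no
  /10 166.0.0.0: MATCH
  /13 87.144.0.0: no
  /0 0.0.0.0: MATCH
Selected: next-hop 51.96.52.9 via eth1 (matched /10)


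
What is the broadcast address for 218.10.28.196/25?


Network: 218.10.28.128/25
Host bits = 7
Set all host bits to 1:
Broadcast: 218.10.28.255


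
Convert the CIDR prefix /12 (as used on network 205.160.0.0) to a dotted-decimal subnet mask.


/12 means 12 network bits, 20 host bits
Binary: 11111111111100000000000000000000
Mask: 255.240.0.0


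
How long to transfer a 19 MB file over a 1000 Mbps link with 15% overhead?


Effective throughput = 1000 * (1 - 15/100) = 850 Mbps
File size in Mb = 19 * 8 = 152 Mb
Time = 152 / 850
Time = 0.1788 seconds


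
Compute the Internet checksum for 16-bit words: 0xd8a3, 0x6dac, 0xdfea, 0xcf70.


Sum all words (with carry folding):
+ 0xd8a3 = 0xd8a3
+ 0x6dac = 0x4650
+ 0xdfea = 0x263b
+ 0xcf70 = 0xf5ab
One's complement: ~0xf5ab
Checksum = 0x0a54


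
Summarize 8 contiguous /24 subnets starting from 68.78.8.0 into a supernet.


Original prefix: /24
Number of subnets: 8 = 2^3
New prefix = 24 - 3 = 21
Supernet: 68.78.8.0/21


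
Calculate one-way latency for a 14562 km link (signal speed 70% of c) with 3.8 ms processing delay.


Speed = 0.7 * 3e5 km/s = 210000 km/s
Propagation delay = 14562 / 210000 = 0.0693 s = 69.3429 ms
Processing delay = 3.8 ms
Total one-way latency = 73.1429 ms


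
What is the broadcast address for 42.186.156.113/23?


Network: 42.186.156.0/23
Host bits = 9
Set all host bits to 1:
Broadcast: 42.186.157.255


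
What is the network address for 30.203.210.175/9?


IP:   00011110.11001011.11010010.10101111
Mask: 11111111.10000000.00000000.00000000
AND operation:
Net:  00011110.10000000.00000000.00000000
Network: 30.128.0.0/9


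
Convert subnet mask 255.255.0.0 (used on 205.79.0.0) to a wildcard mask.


Subnet mask: 255.255.0.0
Wildcard = 255.255.255.255 - subnet mask
255 - 255 = 0
255 - 255 = 0
255 - 0 = 255
255 - 0 = 255
Wildcard: 0.0.255.255


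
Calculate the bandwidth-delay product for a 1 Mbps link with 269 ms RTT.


BDP = bandwidth * RTT
= 1 Mbps * 269 ms
= 1 * 1e6 * 269 / 1000 bits
= 269000 bits
= 33625 bytes
= 32.8369 KB
BDP = 269000 bits (33625 bytes)


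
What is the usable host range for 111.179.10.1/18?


Network: 111.179.0.0
Broadcast: 111.179.63.255
First usable = network + 1
Last usable = broadcast - 1
Range: 111.179.0.1 to 111.179.63.254


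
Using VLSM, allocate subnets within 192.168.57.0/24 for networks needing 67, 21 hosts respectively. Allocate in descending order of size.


67 hosts -> /25 (126 usable): 192.168.57.0/25
21 hosts -> /27 (30 usable): 192.168.57.128/27
Allocation: 192.168.57.0/25 (67 hosts, 126 usable); 192.168.57.128/27 (21 hosts, 30 usable)


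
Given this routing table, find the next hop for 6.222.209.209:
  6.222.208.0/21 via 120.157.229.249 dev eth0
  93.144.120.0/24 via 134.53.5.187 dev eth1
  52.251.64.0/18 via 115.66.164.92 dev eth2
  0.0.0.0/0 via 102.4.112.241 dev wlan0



Longest prefix match for 6.222.209.209:
  /21 6.222.208.0: MATCH
  /24 93.144.120.0: no
  /18 52.251.64.0: no
  /0 0.0.0.0: MATCH
Selected: next-hop 120.157.229.249 via eth0 (matched /21)


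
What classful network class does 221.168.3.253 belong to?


First octet: 221
Binary: 11011101
110xxxxx -> Class C (192-223)
Class C, default mask 255.255.255.0 (/24)


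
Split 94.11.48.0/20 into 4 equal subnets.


New prefix = 20 + 2 = 22
Each subnet has 1024 addresses
  94.11.48.0/22
  94.11.52.0/22
  94.11.56.0/22
  94.11.60.0/22
Subnets: 94.11.48.0/22, 94.11.52.0/22, 94.11.56.0/22, 94.11.60.0/22


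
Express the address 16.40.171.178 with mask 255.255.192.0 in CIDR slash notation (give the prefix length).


Binary: 11111111.11111111.11000000.00000000
Count leading 1s
Prefix: /18


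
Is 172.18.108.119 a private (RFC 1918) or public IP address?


RFC 1918 private ranges:
  10.0.0.0/8 (10.0.0.0 - 10.255.255.255)
  172.16.0.0/12 (172.16.0.0 - 172.31.255.255)
  192.168.0.0/16 (192.168.0.0 - 192.168.255.255)
Private (in 172.16.0.0/12)


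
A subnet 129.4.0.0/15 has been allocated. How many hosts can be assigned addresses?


Host bits = 32 - 15 = 17
Total addresses = 2^17 = 131072
Usable = total - 2 (network and broadcast)
Usable hosts: 131070


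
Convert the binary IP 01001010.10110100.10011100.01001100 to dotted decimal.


01001010 = 74
10110100 = 180
10011100 = 156
01001100 = 76
IP: 74.180.156.76


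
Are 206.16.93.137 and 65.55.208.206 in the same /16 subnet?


Mask: 255.255.0.0
206.16.93.137 AND mask = 206.16.0.0
65.55.208.206 AND mask = 65.55.0.0
No, different subnets (206.16.0.0 vs 65.55.0.0)


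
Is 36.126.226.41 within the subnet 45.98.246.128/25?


Subnet network: 45.98.246.128
Test IP AND mask: 36.126.226.0
No, 36.126.226.41 is not in 45.98.246.128/25


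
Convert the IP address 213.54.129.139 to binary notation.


213 = 11010101
54 = 00110110
129 = 10000001
139 = 10001011
Binary: 11010101.00110110.10000001.10001011


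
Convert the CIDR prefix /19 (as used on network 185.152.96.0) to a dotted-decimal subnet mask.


/19 means 19 network bits, 13 host bits
Binary: 11111111111111111110000000000000
Mask: 255.255.224.0


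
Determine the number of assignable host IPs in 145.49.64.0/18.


Host bits = 32 - 18 = 14
Total addresses = 2^14 = 16384
Usable = total - 2 (network and broadcast)
Usable hosts: 16382


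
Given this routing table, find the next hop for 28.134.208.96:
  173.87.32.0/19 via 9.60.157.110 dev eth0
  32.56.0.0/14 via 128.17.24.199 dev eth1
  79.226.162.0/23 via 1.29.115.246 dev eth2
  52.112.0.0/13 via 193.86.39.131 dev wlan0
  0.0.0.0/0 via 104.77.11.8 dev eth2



Longest prefix match for 28.134.208.96:
  /19 173.87.32.0: no
  /14 32.56.0.0: no
  /23 79.226.162.0: no
  /13 52.112.0.0: no
  /0 0.0.0.0: MATCH
Selected: next-hop 104.77.11.8 via eth2 (matched /0)


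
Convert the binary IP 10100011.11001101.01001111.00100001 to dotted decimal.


10100011 = 163
11001101 = 205
01001111 = 79
00100001 = 33
IP: 163.205.79.33


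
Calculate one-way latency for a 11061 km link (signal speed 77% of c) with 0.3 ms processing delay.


Speed = 0.77 * 3e5 km/s = 231000 km/s
Propagation delay = 11061 / 231000 = 0.0479 s = 47.8831 ms
Processing delay = 0.3 ms
Total one-way latency = 48.1831 ms


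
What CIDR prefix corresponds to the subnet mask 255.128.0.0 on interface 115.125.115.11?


Binary: 11111111.10000000.00000000.00000000
Count leading 1s
Prefix: /9


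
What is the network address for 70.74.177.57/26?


IP:   01000110.01001010.10110001.00111001
Mask: 11111111.11111111.11111111.11000000
AND operation:
Net:  01000110.01001010.10110001.00000000
Network: 70.74.177.0/26


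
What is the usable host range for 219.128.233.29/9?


Network: 219.128.0.0
Broadcast: 219.255.255.255
First usable = network + 1
Last usable = broadcast - 1
Range: 219.128.0.1 to 219.255.255.254


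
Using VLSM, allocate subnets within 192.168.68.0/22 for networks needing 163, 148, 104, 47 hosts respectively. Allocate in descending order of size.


163 hosts -> /24 (254 usable): 192.168.68.0/24
148 hosts -> /24 (254 usable): 192.168.69.0/24
104 hosts -> /25 (126 usable): 192.168.70.0/25
47 hosts -> /26 (62 usable): 192.168.70.128/26
Allocation: 192.168.68.0/24 (163 hosts, 254 usable); 192.168.69.0/24 (148 hosts, 254 usable); 192.168.70.0/25 (104 hosts, 126 usable); 192.168.70.128/26 (47 hosts, 62 usable)


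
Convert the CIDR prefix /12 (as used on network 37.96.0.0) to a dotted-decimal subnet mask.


/12 means 12 network bits, 20 host bits
Binary: 11111111111100000000000000000000
Mask: 255.240.0.0


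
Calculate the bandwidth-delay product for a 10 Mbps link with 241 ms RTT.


BDP = bandwidth * RTT
= 10 Mbps * 241 ms
= 10 * 1e6 * 241 / 1000 bits
= 2410000 bits
= 301250 bytes
= 294.1895 KB
BDP = 2410000 bits (301250 bytes)


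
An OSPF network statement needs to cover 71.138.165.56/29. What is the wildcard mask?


Subnet mask: 255.255.255.248
Wildcard = 255.255.255.255 - subnet mask
255 - 255 = 0
255 - 255 = 0
255 - 255 = 0
255 - 248 = 7
Wildcard: 0.0.0.7


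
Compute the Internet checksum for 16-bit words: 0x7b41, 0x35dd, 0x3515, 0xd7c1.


Sum all words (with carry folding):
+ 0x7b41 = 0x7b41
+ 0x35dd = 0xb11e
+ 0x3515 = 0xe633
+ 0xd7c1 = 0xbdf5
One's complement: ~0xbdf5
Checksum = 0x420a


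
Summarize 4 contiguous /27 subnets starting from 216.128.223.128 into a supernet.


Original prefix: /27
Number of subnets: 4 = 2^2
New prefix = 27 - 2 = 25
Supernet: 216.128.223.128/25


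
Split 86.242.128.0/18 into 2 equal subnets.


New prefix = 18 + 1 = 19
Each subnet has 8192 addresses
  86.242.128.0/19
  86.242.160.0/19
Subnets: 86.242.128.0/19, 86.242.160.0/19


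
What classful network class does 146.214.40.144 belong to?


First octet: 146
Binary: 10010010
10xxxxxx -> Class B (128-191)
Class B, default mask 255.255.0.0 (/16)


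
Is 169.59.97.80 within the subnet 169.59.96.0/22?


Subnet network: 169.59.96.0
Test IP AND mask: 169.59.96.0
Yes, 169.59.97.80 is in 169.59.96.0/22


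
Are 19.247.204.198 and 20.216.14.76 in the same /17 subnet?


Mask: 255.255.128.0
19.247.204.198 AND mask = 19.247.128.0
20.216.14.76 AND mask = 20.216.0.0
No, different subnets (19.247.128.0 vs 20.216.0.0)


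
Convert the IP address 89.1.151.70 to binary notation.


89 = 01011001
1 = 00000001
151 = 10010111
70 = 01000110
Binary: 01011001.00000001.10010111.01000110


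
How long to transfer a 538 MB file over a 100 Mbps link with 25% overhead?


Effective throughput = 100 * (1 - 25/100) = 75 Mbps
File size in Mb = 538 * 8 = 4304 Mb
Time = 4304 / 75
Time = 57.3867 seconds


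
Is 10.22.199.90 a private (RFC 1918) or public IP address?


RFC 1918 private ranges:
  10.0.0.0/8 (10.0.0.0 - 10.255.255.255)
  172.16.0.0/12 (172.16.0.0 - 172.31.255.255)
  192.168.0.0/16 (192.168.0.0 - 192.168.255.255)
Private (in 10.0.0.0/8)


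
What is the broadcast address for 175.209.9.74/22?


Network: 175.209.8.0/22
Host bits = 10
Set all host bits to 1:
Broadcast: 175.209.11.255


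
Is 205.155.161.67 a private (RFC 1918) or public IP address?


RFC 1918 private ranges:
  10.0.0.0/8 (10.0.0.0 - 10.255.255.255)
  172.16.0.0/12 (172.16.0.0 - 172.31.255.255)
  192.168.0.0/16 (192.168.0.0 - 192.168.255.255)
Public (not in any RFC 1918 range)


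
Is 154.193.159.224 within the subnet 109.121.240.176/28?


Subnet network: 109.121.240.176
Test IP AND mask: 154.193.159.224
No, 154.193.159.224 is not in 109.121.240.176/28


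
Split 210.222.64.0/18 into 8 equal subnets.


New prefix = 18 + 3 = 21
Each subnet has 2048 addresses
  210.222.64.0/21
  210.222.72.0/21
  210.222.80.0/21
  210.222.88.0/21
  210.222.96.0/21
  210.222.104.0/21
  210.222.112.0/21
  210.222.120.0/21
Subnets: 210.222.64.0/21, 210.222.72.0/21, 210.222.80.0/21, 210.222.88.0/21, 210.222.96.0/21, 210.222.104.0/21, 210.222.112.0/21, 210.222.120.0/21


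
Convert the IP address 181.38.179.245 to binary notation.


181 = 10110101
38 = 00100110
179 = 10110011
245 = 11110101
Binary: 10110101.00100110.10110011.11110101


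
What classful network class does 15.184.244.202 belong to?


First octet: 15
Binary: 00001111
0xxxxxxx -> Class A (1-126)
Class A, default mask 255.0.0.0 (/8)


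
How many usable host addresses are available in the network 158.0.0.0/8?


Host bits = 32 - 8 = 24
Total addresses = 2^24 = 16777216
Usable = total - 2 (network and broadcast)
Usable hosts: 16777214


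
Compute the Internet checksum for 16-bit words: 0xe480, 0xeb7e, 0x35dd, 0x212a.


Sum all words (with carry folding):
+ 0xe480 = 0xe480
+ 0xeb7e = 0xcfff
+ 0x35dd = 0x05dd
+ 0x212a = 0x2707
One's complement: ~0x2707
Checksum = 0xd8f8


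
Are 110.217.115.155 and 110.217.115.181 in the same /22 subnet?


Mask: 255.255.252.0
110.217.115.155 AND mask = 110.217.112.0
110.217.115.181 AND mask = 110.217.112.0
Yes, same subnet (110.217.112.0)


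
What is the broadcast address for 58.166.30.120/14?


Network: 58.164.0.0/14
Host bits = 18
Set all host bits to 1:
Broadcast: 58.167.255.255


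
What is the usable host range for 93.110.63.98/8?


Network: 93.0.0.0
Broadcast: 93.255.255.255
First usable = network + 1
Last usable = broadcast - 1
Range: 93.0.0.1 to 93.255.255.254


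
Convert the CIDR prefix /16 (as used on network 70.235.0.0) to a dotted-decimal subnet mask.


/16 means 16 network bits, 16 host bits
Binary: 11111111111111110000000000000000
Mask: 255.255.0.0


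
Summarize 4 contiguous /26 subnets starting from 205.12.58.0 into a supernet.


Original prefix: /26
Number of subnets: 4 = 2^2
New prefix = 26 - 2 = 24
Supernet: 205.12.58.0/24


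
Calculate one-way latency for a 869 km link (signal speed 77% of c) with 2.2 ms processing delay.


Speed = 0.77 * 3e5 km/s = 231000 km/s
Propagation delay = 869 / 231000 = 0.0038 s = 3.7619 ms
Processing delay = 2.2 ms
Total one-way latency = 5.9619 ms


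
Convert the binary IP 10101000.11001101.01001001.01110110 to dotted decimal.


10101000 = 168
11001101 = 205
01001001 = 73
01110110 = 118
IP: 168.205.73.118


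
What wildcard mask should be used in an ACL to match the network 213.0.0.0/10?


Subnet mask: 255.192.0.0
Wildcard = 255.255.255.255 - subnet mask
255 - 255 = 0
255 - 192 = 63
255 - 0 = 255
255 - 0 = 255
Wildcard: 0.63.255.255


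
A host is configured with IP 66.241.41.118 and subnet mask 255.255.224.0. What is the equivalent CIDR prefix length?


Binary: 11111111.11111111.11100000.00000000
Count leading 1s
Prefix: /19


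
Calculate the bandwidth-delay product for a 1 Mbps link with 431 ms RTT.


BDP = bandwidth * RTT
= 1 Mbps * 431 ms
= 1 * 1e6 * 431 / 1000 bits
= 431000 bits
= 53875 bytes
= 52.6123 KB
BDP = 431000 bits (53875 bytes)


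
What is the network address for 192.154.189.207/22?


IP:   11000000.10011010.10111101.11001111
Mask: 11111111.11111111.11111100.00000000
AND operation:
Net:  11000000.10011010.10111100.00000000
Network: 192.154.188.0/22


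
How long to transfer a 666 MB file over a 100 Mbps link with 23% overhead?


Effective throughput = 100 * (1 - 23/100) = 77 Mbps
File size in Mb = 666 * 8 = 5328 Mb
Time = 5328 / 77
Time = 69.1948 seconds


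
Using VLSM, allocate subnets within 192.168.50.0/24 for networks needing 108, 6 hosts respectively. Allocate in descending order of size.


108 hosts -> /25 (126 usable): 192.168.50.0/25
6 hosts -> /29 (6 usable): 192.168.50.128/29
Allocation: 192.168.50.0/25 (108 hosts, 126 usable); 192.168.50.128/29 (6 hosts, 6 usable)


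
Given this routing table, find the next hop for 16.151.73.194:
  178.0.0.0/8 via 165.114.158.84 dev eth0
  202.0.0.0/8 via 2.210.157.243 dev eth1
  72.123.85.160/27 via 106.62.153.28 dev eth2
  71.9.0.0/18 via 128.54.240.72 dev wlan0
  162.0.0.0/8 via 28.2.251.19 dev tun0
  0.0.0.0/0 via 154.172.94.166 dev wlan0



Longest prefix match for 16.151.73.194:
  /8 178.0.0.0: no
  /8 202.0.0.0: no
  /27 72.123.85.160: no
  /18 71.9.0.0: no
  /8 162.0.0.0: no
  /0 0.0.0.0: MATCH
Selected: next-hop 154.172.94.166 via wlan0 (matched /0)


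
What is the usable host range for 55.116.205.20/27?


Network: 55.116.205.0
Broadcast: 55.116.205.31
First usable = network + 1
Last usable = broadcast - 1
Range: 55.116.205.1 to 55.116.205.30


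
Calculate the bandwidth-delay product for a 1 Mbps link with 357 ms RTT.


BDP = bandwidth * RTT
= 1 Mbps * 357 ms
= 1 * 1e6 * 357 / 1000 bits
= 357000 bits
= 44625 bytes
= 43.5791 KB
BDP = 357000 bits (44625 bytes)


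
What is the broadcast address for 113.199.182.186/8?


Network: 113.0.0.0/8
Host bits = 24
Set all host bits to 1:
Broadcast: 113.255.255.255


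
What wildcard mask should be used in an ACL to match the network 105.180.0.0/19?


Subnet mask: 255.255.224.0
Wildcard = 255.255.255.255 - subnet mask
255 - 255 = 0
255 - 255 = 0
255 - 224 = 31
255 - 0 = 255
Wildcard: 0.0.31.255


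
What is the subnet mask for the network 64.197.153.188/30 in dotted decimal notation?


/30 means 30 network bits, 2 host bits
Binary: 11111111111111111111111111111100
Mask: 255.255.255.252


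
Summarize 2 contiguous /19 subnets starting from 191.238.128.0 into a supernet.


Original prefix: /19
Number of subnets: 2 = 2^1
New prefix = 19 - 1 = 18
Supernet: 191.238.128.0/18


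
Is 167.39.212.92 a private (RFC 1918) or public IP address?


RFC 1918 private ranges:
  10.0.0.0/8 (10.0.0.0 - 10.255.255.255)
  172.16.0.0/12 (172.16.0.0 - 172.31.255.255)
  192.168.0.0/16 (192.168.0.0 - 192.168.255.255)
Public (not in any RFC 1918 range)


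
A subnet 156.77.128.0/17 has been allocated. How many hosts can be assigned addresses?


Host bits = 32 - 17 = 15
Total addresses = 2^15 = 32768
Usable = total - 2 (network and broadcast)
Usable hosts: 32766


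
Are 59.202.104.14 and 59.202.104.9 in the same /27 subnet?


Mask: 255.255.255.224
59.202.104.14 AND mask = 59.202.104.0
59.202.104.9 AND mask = 59.202.104.0
Yes, same subnet (59.202.104.0)


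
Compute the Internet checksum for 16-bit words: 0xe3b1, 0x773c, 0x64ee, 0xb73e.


Sum all words (with carry folding):
+ 0xe3b1 = 0xe3b1
+ 0x773c = 0x5aee
+ 0x64ee = 0xbfdc
+ 0xb73e = 0x771b
One's complement: ~0x771b
Checksum = 0x88e4
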